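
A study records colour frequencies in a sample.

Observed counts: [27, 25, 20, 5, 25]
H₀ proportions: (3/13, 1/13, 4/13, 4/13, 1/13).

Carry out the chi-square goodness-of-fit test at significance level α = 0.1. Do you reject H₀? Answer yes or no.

n = 102; E_i = n·p_i = [23.54, 7.85, 31.38, 31.38, 7.85]
χ² = (27−23.54)²/23.54 + (25−7.85)²/7.85 + (20−31.38)²/31.38 + (5−31.38)²/31.38 + (25−7.85)²/7.85 = 101.8260
df = 4
p-value (upper-tail) = 0.00000
At α=0.1: p < α → reject H₀

reject H₀: yes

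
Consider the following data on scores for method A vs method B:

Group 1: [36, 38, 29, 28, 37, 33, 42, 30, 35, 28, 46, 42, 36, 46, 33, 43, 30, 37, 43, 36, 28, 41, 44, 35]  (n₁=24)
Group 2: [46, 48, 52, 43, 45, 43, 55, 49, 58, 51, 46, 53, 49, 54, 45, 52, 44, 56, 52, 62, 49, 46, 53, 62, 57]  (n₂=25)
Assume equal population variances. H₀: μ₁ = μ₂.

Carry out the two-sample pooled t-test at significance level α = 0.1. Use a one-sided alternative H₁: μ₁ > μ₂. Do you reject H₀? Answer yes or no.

reject H₀: no

x̄₁=36.500, s₁=5.868, n₁=24
x̄₂=50.800, s₂=5.523, n₂=25
s_p² = [23·5.868² + 24·5.523²]/47 = 32.4255
SE = √(s_p²·(1/24+1/25)) = 1.6273
t = (36.500−50.800)/1.6273 = -8.7876
df = 47
p-value (one-sided, H₁ greater) = 1.00000
At α=0.1: p ≥ α → fail to reject H₀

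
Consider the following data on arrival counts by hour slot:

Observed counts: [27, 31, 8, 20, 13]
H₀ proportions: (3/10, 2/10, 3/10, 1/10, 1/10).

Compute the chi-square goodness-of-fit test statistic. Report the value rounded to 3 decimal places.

test statistic = 33.710

n = 99; E_i = n·p_i = [29.70, 19.80, 29.70, 9.90, 9.90]
χ² = (27−29.70)²/29.70 + (31−19.80)²/19.80 + (8−29.70)²/29.70 + (20−9.90)²/9.90 + (13−9.90)²/9.90 = 33.7104
df = 4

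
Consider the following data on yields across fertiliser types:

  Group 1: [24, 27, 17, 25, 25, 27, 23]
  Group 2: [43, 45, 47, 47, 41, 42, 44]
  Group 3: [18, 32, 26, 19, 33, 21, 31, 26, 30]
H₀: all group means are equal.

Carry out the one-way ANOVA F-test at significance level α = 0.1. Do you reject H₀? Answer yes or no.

Group means [24.00, 44.14, 26.22], grand mean 31.000
SSB = Σnᵢ(x̄ᵢ−x̄)² = 1757.587; SSW = ΣΣ(x−x̄ᵢ)² = 366.413
MSB = 1757.587/2 = 878.7937; MSW = 366.413/20 = 18.3206
F = MSB/MSW = 47.9674
df = (2, 20)
p-value (upper-tail) = 0.00000
At α=0.1: p < α → reject H₀

reject H₀: yes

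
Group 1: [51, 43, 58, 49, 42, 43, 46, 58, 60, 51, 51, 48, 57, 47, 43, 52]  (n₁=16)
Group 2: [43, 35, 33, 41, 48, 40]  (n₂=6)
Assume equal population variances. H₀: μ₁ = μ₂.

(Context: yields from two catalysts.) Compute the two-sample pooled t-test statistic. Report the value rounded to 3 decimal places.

test statistic = 3.579

x̄₁=49.938, s₁=5.916, n₁=16
x̄₂=40.000, s₂=5.441, n₂=6
s_p² = [15·5.916² + 5·5.441²]/20 = 33.6469
SE = √(s_p²·(1/16+1/6)) = 2.7768
t = (49.938−40.000)/2.7768 = 3.5787
df = 20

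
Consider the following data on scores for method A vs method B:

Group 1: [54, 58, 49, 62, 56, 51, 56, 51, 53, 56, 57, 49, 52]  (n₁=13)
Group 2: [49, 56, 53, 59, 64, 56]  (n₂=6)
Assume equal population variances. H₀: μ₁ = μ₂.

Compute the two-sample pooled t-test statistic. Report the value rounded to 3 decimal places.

test statistic = -0.964

x̄₁=54.154, s₁=3.805, n₁=13
x̄₂=56.167, s₂=5.115, n₂=6
s_p² = [12·3.805² + 5·5.115²]/17 = 17.9133
SE = √(s_p²·(1/13+1/6)) = 2.0889
t = (54.154−56.167)/2.0889 = -0.9636
df = 17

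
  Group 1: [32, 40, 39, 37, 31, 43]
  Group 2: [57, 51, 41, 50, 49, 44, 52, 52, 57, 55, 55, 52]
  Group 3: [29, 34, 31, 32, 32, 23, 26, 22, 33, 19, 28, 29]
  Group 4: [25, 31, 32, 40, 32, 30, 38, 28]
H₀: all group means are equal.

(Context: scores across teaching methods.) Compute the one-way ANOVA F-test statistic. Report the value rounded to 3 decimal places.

test statistic = 51.029

Group means [37.00, 51.25, 28.17, 32.00], grand mean 37.658
SSB = Σnᵢ(x̄ᵢ−x̄)² = 3556.636; SSW = ΣΣ(x−x̄ᵢ)² = 789.917
MSB = 3556.636/3 = 1185.5453; MSW = 789.917/34 = 23.2328
F = MSB/MSW = 51.0289
df = (3, 34)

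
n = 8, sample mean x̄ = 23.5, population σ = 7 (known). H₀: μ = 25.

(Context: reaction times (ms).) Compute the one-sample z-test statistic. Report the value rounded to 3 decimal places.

SE = σ/√n = 7/√8 = 2.4749
z = (x̄−μ₀)/SE = (23.5−25)/2.4749 = -0.6061

test statistic = -0.606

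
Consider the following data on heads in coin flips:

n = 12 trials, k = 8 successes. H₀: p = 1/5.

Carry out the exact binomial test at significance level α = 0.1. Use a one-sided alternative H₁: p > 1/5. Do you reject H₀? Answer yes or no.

Exact binomial: n=12, k=8, p₀=1/5=0.2000
P(X≥8) from Σ C(n,i)·p₀^i·(1−p₀)^(n−i)
p-value (one-sided, H₁ greater) = 0.00058
At α=0.1: p < α → reject H₀

reject H₀: yes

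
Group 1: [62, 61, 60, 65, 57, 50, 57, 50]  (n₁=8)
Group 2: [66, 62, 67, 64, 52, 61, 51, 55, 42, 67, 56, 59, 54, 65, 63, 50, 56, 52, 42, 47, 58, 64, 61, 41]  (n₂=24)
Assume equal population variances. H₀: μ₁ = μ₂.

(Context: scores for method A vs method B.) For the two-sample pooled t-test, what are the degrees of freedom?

degrees of freedom = 30

df = n₁ + n₂ − 2 = 8 + 24 − 2 = 30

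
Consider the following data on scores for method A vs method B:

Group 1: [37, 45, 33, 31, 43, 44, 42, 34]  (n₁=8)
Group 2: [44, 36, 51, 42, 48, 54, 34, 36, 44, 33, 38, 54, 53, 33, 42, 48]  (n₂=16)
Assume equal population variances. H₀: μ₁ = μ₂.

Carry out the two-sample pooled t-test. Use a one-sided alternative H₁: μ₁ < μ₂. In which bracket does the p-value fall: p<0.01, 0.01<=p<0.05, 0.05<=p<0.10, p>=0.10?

p-value bracket: 0.05<=p<0.10

x̄₁=38.625, s₁=5.528, n₁=8
x̄₂=43.125, s₂=7.588, n₂=16
s_p² = [7·5.528² + 15·7.588²]/22 = 48.9830
SE = √(s_p²·(1/8+1/16)) = 3.0306
t = (38.625−43.125)/3.0306 = -1.4849
df = 22
p-value (one-sided, H₁ less) = 0.07588
→ bracket: 0.05<=p<0.10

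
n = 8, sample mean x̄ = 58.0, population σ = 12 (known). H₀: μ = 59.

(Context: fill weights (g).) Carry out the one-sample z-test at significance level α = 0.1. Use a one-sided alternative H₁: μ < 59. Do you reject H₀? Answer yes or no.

SE = σ/√n = 12/√8 = 4.2426
z = (x̄−μ₀)/SE = (58.0−59)/4.2426 = -0.2357
p-value (one-sided, H₁ less) = 0.40683
At α=0.1: p ≥ α → fail to reject H₀

reject H₀: no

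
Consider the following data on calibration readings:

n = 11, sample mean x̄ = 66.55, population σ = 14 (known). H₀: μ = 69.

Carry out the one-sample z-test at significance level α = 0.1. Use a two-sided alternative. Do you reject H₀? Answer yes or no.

reject H₀: no

SE = σ/√n = 14/√11 = 4.2212
z = (x̄−μ₀)/SE = (66.55−69)/4.2212 = -0.5804
p-value (two-sided) = 0.56164
At α=0.1: p ≥ α → fail to reject H₀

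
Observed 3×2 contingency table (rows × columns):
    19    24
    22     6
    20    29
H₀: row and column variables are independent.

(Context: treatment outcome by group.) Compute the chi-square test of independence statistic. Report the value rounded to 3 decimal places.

Row totals [43, 28, 49], col totals [61, 59], n=120
χ² = (19−21.86)²/21.86 + (24−21.14)²/21.14 + (22−14.23)²/14.23 + (6−13.77)²/13.77 + (20−24.91)²/24.91 + (29−24.09)²/24.09 = 11.3471
df = 2

test statistic = 11.347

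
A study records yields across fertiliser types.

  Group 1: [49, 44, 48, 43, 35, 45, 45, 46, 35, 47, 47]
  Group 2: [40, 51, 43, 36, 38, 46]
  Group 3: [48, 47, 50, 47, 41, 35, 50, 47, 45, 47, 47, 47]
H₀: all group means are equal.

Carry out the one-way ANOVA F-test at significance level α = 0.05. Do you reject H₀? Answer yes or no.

Group means [44.00, 42.33, 45.92], grand mean 44.448
SSB = Σnᵢ(x̄ᵢ−x̄)² = 54.922; SSW = ΣΣ(x−x̄ᵢ)² = 570.250
MSB = 54.922/2 = 27.4612; MSW = 570.250/26 = 21.9327
F = MSB/MSW = 1.2521
df = (2, 26)
p-value (upper-tail) = 0.30259
At α=0.05: p ≥ α → fail to reject H₀

reject H₀: no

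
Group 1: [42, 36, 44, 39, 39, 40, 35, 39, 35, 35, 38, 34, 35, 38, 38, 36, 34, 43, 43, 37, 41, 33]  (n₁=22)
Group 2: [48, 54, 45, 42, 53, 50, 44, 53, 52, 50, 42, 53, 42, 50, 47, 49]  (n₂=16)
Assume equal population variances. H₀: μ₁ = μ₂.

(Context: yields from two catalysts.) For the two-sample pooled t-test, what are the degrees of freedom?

degrees of freedom = 36

df = n₁ + n₂ − 2 = 22 + 16 − 2 = 36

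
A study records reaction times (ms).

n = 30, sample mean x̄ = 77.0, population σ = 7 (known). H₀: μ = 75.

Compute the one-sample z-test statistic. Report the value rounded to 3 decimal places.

SE = σ/√n = 7/√30 = 1.2780
z = (x̄−μ₀)/SE = (77.0−75)/1.2780 = 1.5649

test statistic = 1.565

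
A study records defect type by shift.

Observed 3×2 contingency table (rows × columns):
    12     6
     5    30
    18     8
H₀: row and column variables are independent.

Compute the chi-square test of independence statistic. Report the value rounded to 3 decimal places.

Row totals [18, 35, 26], col totals [35, 44], n=79
χ² = (12−7.97)²/7.97 + (6−10.03)²/10.03 + (5−15.51)²/15.51 + (30−19.49)²/19.49 + (18−11.52)²/11.52 + (8−14.48)²/14.48 = 22.9762
df = 2

test statistic = 22.976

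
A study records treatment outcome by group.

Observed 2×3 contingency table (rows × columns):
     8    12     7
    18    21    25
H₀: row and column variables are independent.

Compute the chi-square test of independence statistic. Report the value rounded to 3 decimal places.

test statistic = 1.655

Row totals [27, 64], col totals [26, 33, 32], n=91
χ² = (8−7.71)²/7.71 + (12−9.79)²/9.79 + (7−9.49)²/9.49 + (18−18.29)²/18.29 + (21−23.21)²/23.21 + (25−22.51)²/22.51 = 1.6554
df = 2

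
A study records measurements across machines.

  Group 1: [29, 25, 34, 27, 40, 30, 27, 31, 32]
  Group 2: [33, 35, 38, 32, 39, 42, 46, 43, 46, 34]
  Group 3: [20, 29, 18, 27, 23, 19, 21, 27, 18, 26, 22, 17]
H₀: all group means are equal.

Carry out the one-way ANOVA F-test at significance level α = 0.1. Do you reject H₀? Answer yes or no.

Group means [30.56, 38.80, 22.25], grand mean 30.000
SSB = Σnᵢ(x̄ᵢ−x̄)² = 1497.928; SSW = ΣΣ(x−x̄ᵢ)² = 598.072
MSB = 1497.928/2 = 748.9639; MSW = 598.072/28 = 21.3597
F = MSB/MSW = 35.0643
df = (2, 28)
p-value (upper-tail) = 0.00000
At α=0.1: p < α → reject H₀

reject H₀: yes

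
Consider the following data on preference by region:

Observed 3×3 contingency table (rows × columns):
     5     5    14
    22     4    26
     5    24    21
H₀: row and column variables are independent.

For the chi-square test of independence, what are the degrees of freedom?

degrees of freedom = 4

df = (r−1)(c−1) = (3−1)·(3−1) = 4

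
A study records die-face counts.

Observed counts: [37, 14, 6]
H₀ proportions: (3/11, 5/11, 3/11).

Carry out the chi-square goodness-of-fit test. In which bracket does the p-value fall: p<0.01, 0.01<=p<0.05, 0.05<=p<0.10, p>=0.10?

n = 57; E_i = n·p_i = [15.55, 25.91, 15.55]
χ² = (37−15.55)²/15.55 + (14−25.91)²/25.91 + (6−15.55)²/15.55 = 40.9450
df = 2
p-value (upper-tail) = 0.00000
→ bracket: p<0.01

p-value bracket: p<0.01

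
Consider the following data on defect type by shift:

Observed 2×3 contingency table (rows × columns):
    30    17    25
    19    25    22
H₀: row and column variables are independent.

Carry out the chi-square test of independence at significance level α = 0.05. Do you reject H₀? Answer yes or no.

Row totals [72, 66], col totals [49, 42, 47], n=138
χ² = (30−25.57)²/25.57 + (17−21.91)²/21.91 + (25−24.52)²/24.52 + (19−23.43)²/23.43 + (25−20.09)²/20.09 + (22−22.48)²/22.48 = 3.9312
df = 2
p-value (upper-tail) = 0.14007
At α=0.05: p ≥ α → fail to reject H₀

reject H₀: no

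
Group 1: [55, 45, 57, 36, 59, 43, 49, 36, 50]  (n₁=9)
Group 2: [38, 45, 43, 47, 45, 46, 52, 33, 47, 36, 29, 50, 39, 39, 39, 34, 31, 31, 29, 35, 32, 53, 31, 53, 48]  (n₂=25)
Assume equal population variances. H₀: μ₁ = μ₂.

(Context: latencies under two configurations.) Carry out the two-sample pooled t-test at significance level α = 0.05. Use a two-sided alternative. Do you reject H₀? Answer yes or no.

x̄₁=47.778, s₁=8.497, n₁=9
x̄₂=40.200, s₂=7.958, n₂=25
s_p² = [8·8.497² + 24·7.958²]/32 = 65.5486
SE = √(s_p²·(1/9+1/25)) = 3.1472
t = (47.778−40.200)/3.1472 = 2.4078
df = 32
p-value (two-sided) = 0.02199
At α=0.05: p < α → reject H₀

reject H₀: yes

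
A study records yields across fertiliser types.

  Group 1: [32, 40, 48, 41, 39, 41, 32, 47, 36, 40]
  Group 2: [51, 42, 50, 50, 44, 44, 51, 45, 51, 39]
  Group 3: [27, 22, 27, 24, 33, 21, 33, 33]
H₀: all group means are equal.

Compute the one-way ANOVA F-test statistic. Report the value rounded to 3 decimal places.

test statistic = 33.817

Group means [39.60, 46.70, 27.50], grand mean 38.679
SSB = Σnᵢ(x̄ᵢ−x̄)² = 1651.607; SSW = ΣΣ(x−x̄ᵢ)² = 610.500
MSB = 1651.607/2 = 825.8036; MSW = 610.500/25 = 24.4200
F = MSB/MSW = 33.8167
df = (2, 25)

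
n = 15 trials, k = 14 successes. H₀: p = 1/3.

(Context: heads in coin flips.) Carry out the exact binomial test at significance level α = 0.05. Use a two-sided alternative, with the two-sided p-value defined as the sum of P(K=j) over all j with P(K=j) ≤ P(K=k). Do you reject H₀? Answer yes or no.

Exact binomial: n=15, k=14, p₀=1/3=0.3333
P(X=j) = C(n,j)·p₀^j·(1−p₀)^(n−j); p = Σ P(X=j) over j with P(X=j) ≤ P(X=14)
p-value (two-sided) = 0.00000
At α=0.05: p < α → reject H₀

reject H₀: yes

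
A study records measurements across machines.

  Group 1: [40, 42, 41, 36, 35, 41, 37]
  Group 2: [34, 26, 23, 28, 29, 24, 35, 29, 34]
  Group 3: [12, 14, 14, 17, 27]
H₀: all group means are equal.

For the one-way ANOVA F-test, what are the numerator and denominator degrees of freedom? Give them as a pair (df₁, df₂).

degrees of freedom = [2, 18]

k = 3 groups, N = 21 total
df = (k−1, N−k) = (3−1, 21−3) = (2, 18)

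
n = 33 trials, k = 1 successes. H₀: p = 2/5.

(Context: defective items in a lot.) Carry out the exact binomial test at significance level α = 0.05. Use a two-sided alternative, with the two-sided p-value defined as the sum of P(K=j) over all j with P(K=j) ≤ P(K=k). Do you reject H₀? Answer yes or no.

Exact binomial: n=33, k=1, p₀=2/5=0.4000
P(X=j) = C(n,j)·p₀^j·(1−p₀)^(n−j); p = Σ P(X=j) over j with P(X=j) ≤ P(X=1)
p-value (two-sided) = 0.00000
At α=0.05: p < α → reject H₀

reject H₀: yes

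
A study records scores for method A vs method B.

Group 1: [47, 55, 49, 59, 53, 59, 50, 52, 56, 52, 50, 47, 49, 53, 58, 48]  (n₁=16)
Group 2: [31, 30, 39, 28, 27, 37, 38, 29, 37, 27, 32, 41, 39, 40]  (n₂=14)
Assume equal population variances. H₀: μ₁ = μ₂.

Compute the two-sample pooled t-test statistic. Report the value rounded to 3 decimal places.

x̄₁=52.312, s₁=4.094, n₁=16
x̄₂=33.929, s₂=5.240, n₂=14
s_p² = [15·4.094² + 13·5.240²]/28 = 21.7274
SE = √(s_p²·(1/16+1/14)) = 1.7058
t = (52.312−33.929)/1.7058 = 10.7770
df = 28

test statistic = 10.777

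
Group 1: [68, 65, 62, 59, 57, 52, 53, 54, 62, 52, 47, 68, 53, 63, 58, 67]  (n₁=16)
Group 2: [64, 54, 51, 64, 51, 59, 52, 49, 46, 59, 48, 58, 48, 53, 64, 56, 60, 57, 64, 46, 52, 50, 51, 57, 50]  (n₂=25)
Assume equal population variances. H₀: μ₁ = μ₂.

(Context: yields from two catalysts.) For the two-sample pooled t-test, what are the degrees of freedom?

degrees of freedom = 39

df = n₁ + n₂ − 2 = 16 + 25 − 2 = 39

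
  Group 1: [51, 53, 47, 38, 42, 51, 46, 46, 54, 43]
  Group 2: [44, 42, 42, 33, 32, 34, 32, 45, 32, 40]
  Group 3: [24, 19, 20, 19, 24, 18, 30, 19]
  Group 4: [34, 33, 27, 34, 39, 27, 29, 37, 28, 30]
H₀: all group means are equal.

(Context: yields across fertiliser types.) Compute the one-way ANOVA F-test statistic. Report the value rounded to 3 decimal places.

Group means [47.10, 37.60, 21.62, 31.80], grand mean 35.211
SSB = Σnᵢ(x̄ᵢ−x̄)² = 3063.541; SSW = ΣΣ(x−x̄ᵢ)² = 788.775
MSB = 3063.541/3 = 1021.1803; MSW = 788.775/34 = 23.1993
F = MSB/MSW = 44.0178
df = (3, 34)

test statistic = 44.018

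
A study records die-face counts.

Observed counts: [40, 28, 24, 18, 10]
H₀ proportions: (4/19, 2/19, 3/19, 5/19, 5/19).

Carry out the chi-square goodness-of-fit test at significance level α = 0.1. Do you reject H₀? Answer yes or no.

reject H₀: yes

n = 120; E_i = n·p_i = [25.26, 12.63, 18.95, 31.58, 31.58]
χ² = (40−25.26)²/25.26 + (28−12.63)²/12.63 + (24−18.95)²/18.95 + (18−31.58)²/31.58 + (10−31.58)²/31.58 = 49.2267
df = 4
p-value (upper-tail) = 0.00000
At α=0.1: p < α → reject H₀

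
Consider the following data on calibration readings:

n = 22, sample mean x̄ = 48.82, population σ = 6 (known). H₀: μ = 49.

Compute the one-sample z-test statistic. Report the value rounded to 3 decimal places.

test statistic = -0.141

SE = σ/√n = 6/√22 = 1.2792
z = (x̄−μ₀)/SE = (48.82−49)/1.2792 = -0.1407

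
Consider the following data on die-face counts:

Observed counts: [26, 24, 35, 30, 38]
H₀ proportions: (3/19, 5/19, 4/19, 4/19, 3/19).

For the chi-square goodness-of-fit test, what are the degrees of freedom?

df = k − 1 = 5 − 1 = 4

degrees of freedom = 4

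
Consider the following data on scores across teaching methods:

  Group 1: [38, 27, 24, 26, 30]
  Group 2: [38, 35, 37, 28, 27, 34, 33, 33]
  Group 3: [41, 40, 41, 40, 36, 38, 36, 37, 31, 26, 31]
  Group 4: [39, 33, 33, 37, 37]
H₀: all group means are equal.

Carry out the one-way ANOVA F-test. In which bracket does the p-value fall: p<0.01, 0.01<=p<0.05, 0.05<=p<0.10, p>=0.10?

Group means [29.00, 33.12, 36.09, 35.80], grand mean 34.000
SSB = Σnᵢ(x̄ᵢ−x̄)² = 195.416; SSW = ΣΣ(x−x̄ᵢ)² = 492.584
MSB = 195.416/3 = 65.1386; MSW = 492.584/25 = 19.7034
F = MSB/MSW = 3.3060
df = (3, 25)
p-value (upper-tail) = 0.03652
→ bracket: 0.01<=p<0.05

p-value bracket: 0.01<=p<0.05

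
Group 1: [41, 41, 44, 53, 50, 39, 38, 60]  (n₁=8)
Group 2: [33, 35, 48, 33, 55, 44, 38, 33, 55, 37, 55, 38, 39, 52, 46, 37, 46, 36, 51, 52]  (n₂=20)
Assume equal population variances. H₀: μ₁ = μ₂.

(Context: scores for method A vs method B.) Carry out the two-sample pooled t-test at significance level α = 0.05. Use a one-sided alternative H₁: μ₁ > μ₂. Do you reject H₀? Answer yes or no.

reject H₀: no

x̄₁=45.750, s₁=7.815, n₁=8
x̄₂=43.150, s₂=8.119, n₂=20
s_p² = [7·7.815² + 19·8.119²]/26 = 64.6173
SE = √(s_p²·(1/8+1/20)) = 3.3627
t = (45.750−43.150)/3.3627 = 0.7732
df = 26
p-value (one-sided, H₁ greater) = 0.22319
At α=0.05: p ≥ α → fail to reject H₀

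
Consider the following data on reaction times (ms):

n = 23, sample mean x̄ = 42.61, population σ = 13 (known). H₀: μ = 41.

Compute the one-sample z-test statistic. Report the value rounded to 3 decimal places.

SE = σ/√n = 13/√23 = 2.7107
z = (x̄−μ₀)/SE = (42.61−41)/2.7107 = 0.5939

test statistic = 0.594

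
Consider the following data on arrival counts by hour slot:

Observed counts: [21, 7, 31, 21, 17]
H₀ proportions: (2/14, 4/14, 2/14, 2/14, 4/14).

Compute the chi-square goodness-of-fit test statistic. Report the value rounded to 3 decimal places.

n = 97; E_i = n·p_i = [13.86, 27.71, 13.86, 13.86, 27.71]
χ² = (21−13.86)²/13.86 + (7−27.71)²/27.71 + (31−13.86)²/13.86 + (21−13.86)²/13.86 + (17−27.71)²/27.71 = 48.1959
df = 4

test statistic = 48.196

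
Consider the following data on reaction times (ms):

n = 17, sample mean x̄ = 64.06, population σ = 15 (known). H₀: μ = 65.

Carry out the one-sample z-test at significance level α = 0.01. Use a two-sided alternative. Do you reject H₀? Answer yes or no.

SE = σ/√n = 15/√17 = 3.6380
z = (x̄−μ₀)/SE = (64.06−65)/3.6380 = -0.2584
p-value (two-sided) = 0.79611
At α=0.01: p ≥ α → fail to reject H₀

reject H₀: no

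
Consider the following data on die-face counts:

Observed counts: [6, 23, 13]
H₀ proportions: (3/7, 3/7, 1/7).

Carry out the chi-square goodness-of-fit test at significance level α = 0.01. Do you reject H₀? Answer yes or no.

reject H₀: yes

n = 42; E_i = n·p_i = [18.00, 18.00, 6.00]
χ² = (6−18.00)²/18.00 + (23−18.00)²/18.00 + (13−6.00)²/6.00 = 17.5556
df = 2
p-value (upper-tail) = 0.00015
At α=0.01: p < α → reject H₀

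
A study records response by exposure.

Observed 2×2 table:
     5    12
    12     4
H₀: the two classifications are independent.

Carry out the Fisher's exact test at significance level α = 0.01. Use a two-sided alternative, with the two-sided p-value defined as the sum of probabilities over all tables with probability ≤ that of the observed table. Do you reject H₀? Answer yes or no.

reject H₀: no

Margins: r₁=17, r₂=16, c₁=17, c₂=16, n=33
p_obs = C(17,5)·C(16,12)/C(33,17); sum pmf over tables with pmf ≤ p_obs
p-value (two-sided) = 0.01492
At α=0.01: p ≥ α → fail to reject H₀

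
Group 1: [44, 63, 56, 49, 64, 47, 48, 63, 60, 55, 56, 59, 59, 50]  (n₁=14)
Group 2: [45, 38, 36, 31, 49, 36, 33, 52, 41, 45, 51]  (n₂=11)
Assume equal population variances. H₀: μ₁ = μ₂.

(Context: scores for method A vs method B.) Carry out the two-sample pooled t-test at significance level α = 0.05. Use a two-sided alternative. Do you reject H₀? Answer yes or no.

x̄₁=55.214, s₁=6.577, n₁=14
x̄₂=41.545, s₂=7.326, n₂=11
s_p² = [13·6.577² + 10·7.326²]/23 = 47.7863
SE = √(s_p²·(1/14+1/11)) = 2.7852
t = (55.214−41.545)/2.7852 = 4.9076
df = 23
p-value (two-sided) = 0.00006
At α=0.05: p < α → reject H₀

reject H₀: yes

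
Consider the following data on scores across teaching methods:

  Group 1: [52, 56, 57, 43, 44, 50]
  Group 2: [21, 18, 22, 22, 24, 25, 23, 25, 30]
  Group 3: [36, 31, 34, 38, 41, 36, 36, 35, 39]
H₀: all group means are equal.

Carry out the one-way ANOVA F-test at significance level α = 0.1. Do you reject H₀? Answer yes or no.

reject H₀: yes

Group means [50.33, 23.33, 36.22], grand mean 34.917
SSB = Σnᵢ(x̄ᵢ−x̄)² = 2648.944; SSW = ΣΣ(x−x̄ᵢ)² = 328.889
MSB = 2648.944/2 = 1324.4722; MSW = 328.889/21 = 15.6614
F = MSB/MSW = 84.5693
df = (2, 21)
p-value (upper-tail) = 0.00000
At α=0.1: p < α → reject H₀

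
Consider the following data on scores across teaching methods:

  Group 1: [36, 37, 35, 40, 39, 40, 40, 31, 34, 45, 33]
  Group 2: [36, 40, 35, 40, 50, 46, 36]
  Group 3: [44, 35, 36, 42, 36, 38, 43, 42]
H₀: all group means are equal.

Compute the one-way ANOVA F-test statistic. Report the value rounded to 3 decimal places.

test statistic = 1.247

Group means [37.27, 40.43, 39.50], grand mean 38.808
SSB = Σnᵢ(x̄ᵢ−x̄)² = 48.142; SSW = ΣΣ(x−x̄ᵢ)² = 443.896
MSB = 48.142/2 = 24.0712; MSW = 443.896/23 = 19.2998
F = MSB/MSW = 1.2472
df = (2, 23)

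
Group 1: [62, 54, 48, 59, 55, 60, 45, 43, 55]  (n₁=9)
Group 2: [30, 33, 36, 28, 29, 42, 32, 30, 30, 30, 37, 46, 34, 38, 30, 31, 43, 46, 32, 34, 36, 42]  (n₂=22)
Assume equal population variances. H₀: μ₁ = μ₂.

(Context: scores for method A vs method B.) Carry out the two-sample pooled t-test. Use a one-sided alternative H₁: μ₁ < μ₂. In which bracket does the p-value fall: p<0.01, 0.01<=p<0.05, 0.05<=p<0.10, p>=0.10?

x̄₁=53.444, s₁=6.729, n₁=9
x̄₂=34.955, s₂=5.644, n₂=22
s_p² = [8·6.729² + 21·5.644²]/29 = 35.5578
SE = √(s_p²·(1/9+1/22)) = 2.3595
t = (53.444−34.955)/2.3595 = 7.8364
df = 29
p-value (one-sided, H₁ less) = 1.00000
→ bracket: p>=0.10

p-value bracket: p>=0.10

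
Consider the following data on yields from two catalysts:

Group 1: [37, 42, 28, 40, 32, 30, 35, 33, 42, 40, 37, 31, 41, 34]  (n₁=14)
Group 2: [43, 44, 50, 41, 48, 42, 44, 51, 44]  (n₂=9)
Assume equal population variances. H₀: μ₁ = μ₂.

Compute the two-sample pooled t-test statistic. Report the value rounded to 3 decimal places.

test statistic = -5.104

x̄₁=35.857, s₁=4.688, n₁=14
x̄₂=45.222, s₂=3.563, n₂=9
s_p² = [13·4.688² + 8·3.563²]/21 = 18.4414
SE = √(s_p²·(1/14+1/9)) = 1.8347
t = (35.857−45.222)/1.8347 = -5.1043
df = 21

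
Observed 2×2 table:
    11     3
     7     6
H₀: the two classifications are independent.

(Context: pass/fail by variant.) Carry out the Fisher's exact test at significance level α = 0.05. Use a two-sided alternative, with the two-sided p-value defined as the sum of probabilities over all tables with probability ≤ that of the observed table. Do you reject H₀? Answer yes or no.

reject H₀: no

Margins: r₁=14, r₂=13, c₁=18, c₂=9, n=27
p_obs = C(14,11)·C(13,7)/C(27,18); sum pmf over tables with pmf ≤ p_obs
p-value (two-sided) = 0.23646
At α=0.05: p ≥ α → fail to reject H₀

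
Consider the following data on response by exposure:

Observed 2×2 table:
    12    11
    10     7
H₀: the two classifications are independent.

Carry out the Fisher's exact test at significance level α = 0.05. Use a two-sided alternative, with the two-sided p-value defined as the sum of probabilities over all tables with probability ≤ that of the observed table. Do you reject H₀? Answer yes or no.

Margins: r₁=23, r₂=17, c₁=22, c₂=18, n=40
p_obs = C(23,12)·C(17,10)/C(40,22); sum pmf over tables with pmf ≤ p_obs
p-value (two-sided) = 0.75470
At α=0.05: p ≥ α → fail to reject H₀

reject H₀: no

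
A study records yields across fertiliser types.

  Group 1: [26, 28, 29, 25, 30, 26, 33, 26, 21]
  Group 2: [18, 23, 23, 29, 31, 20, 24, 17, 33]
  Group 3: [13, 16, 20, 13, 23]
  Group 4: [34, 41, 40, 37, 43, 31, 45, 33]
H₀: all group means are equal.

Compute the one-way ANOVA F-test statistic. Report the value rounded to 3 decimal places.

test statistic = 22.724

Group means [27.11, 24.22, 17.00, 38.00], grand mean 27.452
SSB = Σnᵢ(x̄ᵢ−x̄)² = 1531.233; SSW = ΣΣ(x−x̄ᵢ)² = 606.444
MSB = 1531.233/3 = 510.4110; MSW = 606.444/27 = 22.4609
F = MSB/MSW = 22.7244
df = (3, 27)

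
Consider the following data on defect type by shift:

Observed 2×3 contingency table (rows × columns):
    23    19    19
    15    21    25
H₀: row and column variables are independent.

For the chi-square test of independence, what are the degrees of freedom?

df = (r−1)(c−1) = (2−1)·(3−1) = 2

degrees of freedom = 2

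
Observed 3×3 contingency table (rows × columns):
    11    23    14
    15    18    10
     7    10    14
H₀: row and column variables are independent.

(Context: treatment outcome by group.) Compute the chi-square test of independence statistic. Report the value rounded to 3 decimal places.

test statistic = 5.487

Row totals [48, 43, 31], col totals [33, 51, 38], n=122
χ² = (11−12.98)²/12.98 + (23−20.07)²/20.07 + (14−14.95)²/14.95 + (15−11.63)²/11.63 + (18−17.98)²/17.98 + (10−13.39)²/13.39 + (7−8.39)²/8.39 + (10−12.96)²/12.96 + (14−9.66)²/9.66 = 5.4873
df = 4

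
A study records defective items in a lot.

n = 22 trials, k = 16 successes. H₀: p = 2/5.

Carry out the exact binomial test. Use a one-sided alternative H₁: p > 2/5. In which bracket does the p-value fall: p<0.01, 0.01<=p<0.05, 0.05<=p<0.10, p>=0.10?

Exact binomial: n=22, k=16, p₀=2/5=0.4000
P(X≥16) from Σ C(n,i)·p₀^i·(1−p₀)^(n−i)
p-value (one-sided, H₁ greater) = 0.00192
→ bracket: p<0.01

p-value bracket: p<0.01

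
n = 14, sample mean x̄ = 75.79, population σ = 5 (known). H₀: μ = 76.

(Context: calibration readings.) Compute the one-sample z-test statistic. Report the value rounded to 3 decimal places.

SE = σ/√n = 5/√14 = 1.3363
z = (x̄−μ₀)/SE = (75.79−76)/1.3363 = -0.1571

test statistic = -0.157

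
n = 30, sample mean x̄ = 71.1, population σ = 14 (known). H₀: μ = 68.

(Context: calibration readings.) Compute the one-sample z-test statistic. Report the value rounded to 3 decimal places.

test statistic = 1.213

SE = σ/√n = 14/√30 = 2.5560
z = (x̄−μ₀)/SE = (71.1−68)/2.5560 = 1.2128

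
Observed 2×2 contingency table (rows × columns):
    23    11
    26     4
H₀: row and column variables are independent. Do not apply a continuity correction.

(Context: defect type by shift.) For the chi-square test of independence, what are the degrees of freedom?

degrees of freedom = 1

df = (r−1)(c−1) = (2−1)·(2−1) = 1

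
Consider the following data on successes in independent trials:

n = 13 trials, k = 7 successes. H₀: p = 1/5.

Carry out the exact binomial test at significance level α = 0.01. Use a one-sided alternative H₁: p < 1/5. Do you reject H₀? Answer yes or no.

reject H₀: no

Exact binomial: n=13, k=7, p₀=1/5=0.2000
P(X≤7) from Σ C(n,i)·p₀^i·(1−p₀)^(n−i)
p-value (one-sided, H₁ less) = 0.99875
At α=0.01: p ≥ α → fail to reject H₀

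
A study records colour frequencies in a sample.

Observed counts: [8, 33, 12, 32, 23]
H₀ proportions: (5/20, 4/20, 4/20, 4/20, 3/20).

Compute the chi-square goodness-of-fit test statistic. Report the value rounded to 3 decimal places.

test statistic = 31.515

n = 108; E_i = n·p_i = [27.00, 21.60, 21.60, 21.60, 16.20]
χ² = (8−27.00)²/27.00 + (33−21.60)²/21.60 + (12−21.60)²/21.60 + (32−21.60)²/21.60 + (23−16.20)²/16.20 = 31.5154
df = 4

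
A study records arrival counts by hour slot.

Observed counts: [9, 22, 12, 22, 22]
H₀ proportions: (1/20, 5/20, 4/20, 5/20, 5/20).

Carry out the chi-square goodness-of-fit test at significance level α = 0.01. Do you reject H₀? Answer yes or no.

n = 87; E_i = n·p_i = [4.35, 21.75, 17.40, 21.75, 21.75]
χ² = (9−4.35)²/4.35 + (22−21.75)²/21.75 + (12−17.40)²/17.40 + (22−21.75)²/21.75 + (22−21.75)²/21.75 = 6.6552
df = 4
p-value (upper-tail) = 0.15527
At α=0.01: p ≥ α → fail to reject H₀

reject H₀: no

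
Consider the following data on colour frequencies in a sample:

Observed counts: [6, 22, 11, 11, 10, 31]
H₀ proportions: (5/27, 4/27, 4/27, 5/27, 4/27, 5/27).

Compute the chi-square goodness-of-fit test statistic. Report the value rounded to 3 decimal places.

n = 91; E_i = n·p_i = [16.85, 13.48, 13.48, 16.85, 13.48, 16.85]
χ² = (6−16.85)²/16.85 + (22−13.48)²/13.48 + (11−13.48)²/13.48 + (11−16.85)²/16.85 + (10−13.48)²/13.48 + (31−16.85)²/16.85 = 27.6368
df = 5

test statistic = 27.637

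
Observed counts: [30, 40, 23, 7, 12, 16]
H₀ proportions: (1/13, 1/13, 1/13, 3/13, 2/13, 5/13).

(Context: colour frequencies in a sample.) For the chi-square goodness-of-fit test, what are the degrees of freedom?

df = k − 1 = 6 − 1 = 5

degrees of freedom = 5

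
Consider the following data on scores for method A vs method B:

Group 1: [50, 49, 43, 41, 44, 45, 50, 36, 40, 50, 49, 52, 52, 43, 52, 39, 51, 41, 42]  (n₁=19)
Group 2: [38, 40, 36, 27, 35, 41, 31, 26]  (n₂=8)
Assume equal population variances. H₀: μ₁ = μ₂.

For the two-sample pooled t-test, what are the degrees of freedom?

df = n₁ + n₂ − 2 = 19 + 8 − 2 = 25

degrees of freedom = 25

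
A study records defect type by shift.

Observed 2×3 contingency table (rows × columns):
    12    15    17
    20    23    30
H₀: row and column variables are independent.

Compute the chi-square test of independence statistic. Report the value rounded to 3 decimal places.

Row totals [44, 73], col totals [32, 38, 47], n=117
χ² = (12−12.03)²/12.03 + (15−14.29)²/14.29 + (17−17.68)²/17.68 + (20−19.97)²/19.97 + (23−23.71)²/23.71 + (30−29.32)²/29.32 = 0.0979
df = 2

test statistic = 0.098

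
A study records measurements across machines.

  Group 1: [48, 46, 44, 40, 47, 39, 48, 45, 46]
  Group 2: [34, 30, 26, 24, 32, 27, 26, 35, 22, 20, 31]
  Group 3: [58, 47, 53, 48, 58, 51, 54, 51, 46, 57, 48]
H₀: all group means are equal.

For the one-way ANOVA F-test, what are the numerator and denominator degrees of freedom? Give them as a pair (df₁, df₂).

k = 3 groups, N = 31 total
df = (k−1, N−k) = (3−1, 31−3) = (2, 28)

degrees of freedom = [2, 28]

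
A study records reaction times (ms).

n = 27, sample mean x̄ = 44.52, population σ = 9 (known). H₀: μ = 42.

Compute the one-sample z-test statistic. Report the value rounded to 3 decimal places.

SE = σ/√n = 9/√27 = 1.7321
z = (x̄−μ₀)/SE = (44.52−42)/1.7321 = 1.4549

test statistic = 1.455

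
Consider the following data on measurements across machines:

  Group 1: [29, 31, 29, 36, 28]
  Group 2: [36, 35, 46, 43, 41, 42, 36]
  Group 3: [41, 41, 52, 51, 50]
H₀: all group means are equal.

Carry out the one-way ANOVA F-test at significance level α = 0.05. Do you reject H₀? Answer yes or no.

Group means [30.60, 39.86, 47.00], grand mean 39.235
SSB = Σnᵢ(x̄ᵢ−x̄)² = 677.002; SSW = ΣΣ(x−x̄ᵢ)² = 270.057
MSB = 677.002/2 = 338.5008; MSW = 270.057/14 = 19.2898
F = MSB/MSW = 17.5482
df = (2, 14)
p-value (upper-tail) = 0.00015
At α=0.05: p < α → reject H₀

reject H₀: yes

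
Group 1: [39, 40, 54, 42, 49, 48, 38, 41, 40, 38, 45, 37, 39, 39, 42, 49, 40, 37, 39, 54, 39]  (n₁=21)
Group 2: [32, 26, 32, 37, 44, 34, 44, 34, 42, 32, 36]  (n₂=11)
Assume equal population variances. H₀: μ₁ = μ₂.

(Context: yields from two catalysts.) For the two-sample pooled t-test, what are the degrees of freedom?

degrees of freedom = 30

df = n₁ + n₂ − 2 = 21 + 11 − 2 = 30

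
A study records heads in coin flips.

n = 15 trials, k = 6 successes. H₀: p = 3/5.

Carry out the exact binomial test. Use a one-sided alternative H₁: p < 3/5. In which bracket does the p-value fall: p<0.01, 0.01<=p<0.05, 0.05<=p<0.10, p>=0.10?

p-value bracket: 0.05<=p<0.10

Exact binomial: n=15, k=6, p₀=3/5=0.6000
P(X≤6) from Σ C(n,i)·p₀^i·(1−p₀)^(n−i)
p-value (one-sided, H₁ less) = 0.09505
→ bracket: 0.05<=p<0.10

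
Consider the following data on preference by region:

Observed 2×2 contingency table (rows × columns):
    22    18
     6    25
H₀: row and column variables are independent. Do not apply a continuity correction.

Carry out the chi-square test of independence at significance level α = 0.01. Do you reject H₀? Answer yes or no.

reject H₀: yes

Row totals [40, 31], col totals [28, 43], n=71
χ² = (22−15.77)²/15.77 + (18−24.23)²/24.23 + (6−12.23)²/12.23 + (25−18.77)²/18.77 = 9.2908
df = 1
p-value (upper-tail) = 0.00230
At α=0.01: p < α → reject H₀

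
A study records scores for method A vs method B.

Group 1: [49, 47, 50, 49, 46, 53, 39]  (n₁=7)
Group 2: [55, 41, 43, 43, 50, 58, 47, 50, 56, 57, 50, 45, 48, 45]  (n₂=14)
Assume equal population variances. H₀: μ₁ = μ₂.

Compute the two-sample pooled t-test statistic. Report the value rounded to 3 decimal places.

test statistic = -0.648

x̄₁=47.571, s₁=4.392, n₁=7
x̄₂=49.143, s₂=5.586, n₂=14
s_p² = [6·4.392² + 13·5.586²]/19 = 27.4436
SE = √(s_p²·(1/7+1/14)) = 2.4250
t = (47.571−49.143)/2.4250 = -0.6480
df = 19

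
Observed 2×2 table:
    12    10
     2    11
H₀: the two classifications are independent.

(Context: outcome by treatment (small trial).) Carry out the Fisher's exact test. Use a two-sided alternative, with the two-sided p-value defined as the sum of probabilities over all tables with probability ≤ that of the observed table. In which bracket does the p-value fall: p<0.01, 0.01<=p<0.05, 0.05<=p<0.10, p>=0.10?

p-value bracket: 0.01<=p<0.05

Margins: r₁=22, r₂=13, c₁=14, c₂=21, n=35
p_obs = C(22,12)·C(13,2)/C(35,14); sum pmf over tables with pmf ≤ p_obs
p-value (two-sided) = 0.03374
→ bracket: 0.01<=p<0.05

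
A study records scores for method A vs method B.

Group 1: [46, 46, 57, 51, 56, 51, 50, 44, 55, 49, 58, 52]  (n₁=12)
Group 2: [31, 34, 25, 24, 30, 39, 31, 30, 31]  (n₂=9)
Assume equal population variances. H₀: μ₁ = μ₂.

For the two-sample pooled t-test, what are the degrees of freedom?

df = n₁ + n₂ − 2 = 12 + 9 − 2 = 19

degrees of freedom = 19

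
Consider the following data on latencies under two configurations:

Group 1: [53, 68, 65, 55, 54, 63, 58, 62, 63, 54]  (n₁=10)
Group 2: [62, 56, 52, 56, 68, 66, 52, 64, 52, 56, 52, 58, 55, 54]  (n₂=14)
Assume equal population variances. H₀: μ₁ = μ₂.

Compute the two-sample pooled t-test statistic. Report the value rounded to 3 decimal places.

x̄₁=59.500, s₁=5.359, n₁=10
x̄₂=57.357, s₂=5.486, n₂=14
s_p² = [9·5.359² + 13·5.486²]/22 = 29.5325
SE = √(s_p²·(1/10+1/14)) = 2.2500
t = (59.500−57.357)/2.2500 = 0.9524
df = 22

test statistic = 0.952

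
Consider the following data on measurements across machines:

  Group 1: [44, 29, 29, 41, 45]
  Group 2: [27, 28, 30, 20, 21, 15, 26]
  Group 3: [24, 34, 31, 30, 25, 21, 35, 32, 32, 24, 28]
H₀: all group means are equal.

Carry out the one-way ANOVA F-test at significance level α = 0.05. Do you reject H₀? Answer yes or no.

reject H₀: yes

Group means [37.60, 23.86, 28.73], grand mean 29.174
SSB = Σnᵢ(x̄ᵢ−x̄)² = 555.065; SSW = ΣΣ(x−x̄ᵢ)² = 640.239
MSB = 555.065/2 = 277.5327; MSW = 640.239/20 = 32.0119
F = MSB/MSW = 8.6697
df = (2, 20)
p-value (upper-tail) = 0.00194
At α=0.05: p < α → reject H₀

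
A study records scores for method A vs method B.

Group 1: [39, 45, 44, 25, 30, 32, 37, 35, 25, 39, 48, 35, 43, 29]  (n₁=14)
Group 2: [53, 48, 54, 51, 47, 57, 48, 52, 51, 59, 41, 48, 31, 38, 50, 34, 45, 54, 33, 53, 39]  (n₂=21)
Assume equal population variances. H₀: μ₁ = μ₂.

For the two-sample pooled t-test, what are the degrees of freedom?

degrees of freedom = 33

df = n₁ + n₂ − 2 = 14 + 21 − 2 = 33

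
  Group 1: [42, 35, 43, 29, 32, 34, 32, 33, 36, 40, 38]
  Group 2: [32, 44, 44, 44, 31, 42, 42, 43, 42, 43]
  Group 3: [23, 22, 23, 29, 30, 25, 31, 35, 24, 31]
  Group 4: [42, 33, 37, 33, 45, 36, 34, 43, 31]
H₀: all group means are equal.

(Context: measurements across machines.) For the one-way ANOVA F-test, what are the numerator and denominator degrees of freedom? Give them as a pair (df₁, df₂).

degrees of freedom = [3, 36]

k = 4 groups, N = 40 total
df = (k−1, N−k) = (4−1, 40−4) = (3, 36)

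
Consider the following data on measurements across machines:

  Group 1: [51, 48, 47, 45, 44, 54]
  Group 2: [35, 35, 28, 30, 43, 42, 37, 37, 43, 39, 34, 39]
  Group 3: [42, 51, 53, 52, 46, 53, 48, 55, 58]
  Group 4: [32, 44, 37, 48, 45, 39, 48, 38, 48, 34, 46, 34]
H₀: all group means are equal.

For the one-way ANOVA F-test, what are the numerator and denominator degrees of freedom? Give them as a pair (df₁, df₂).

k = 4 groups, N = 39 total
df = (k−1, N−k) = (4−1, 39−4) = (3, 35)

degrees of freedom = [3, 35]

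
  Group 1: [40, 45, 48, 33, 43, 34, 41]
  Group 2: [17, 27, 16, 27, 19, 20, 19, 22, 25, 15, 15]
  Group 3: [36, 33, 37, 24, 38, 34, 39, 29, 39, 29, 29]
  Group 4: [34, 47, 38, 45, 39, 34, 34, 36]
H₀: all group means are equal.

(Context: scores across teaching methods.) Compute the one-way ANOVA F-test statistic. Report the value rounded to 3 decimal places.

Group means [40.57, 20.18, 33.36, 38.38], grand mean 31.892
SSB = Σnᵢ(x̄ᵢ−x̄)² = 2395.796; SSW = ΣΣ(x−x̄ᵢ)² = 817.771
MSB = 2395.796/3 = 798.5988; MSW = 817.771/33 = 24.7809
F = MSB/MSW = 32.2263
df = (3, 33)

test statistic = 32.226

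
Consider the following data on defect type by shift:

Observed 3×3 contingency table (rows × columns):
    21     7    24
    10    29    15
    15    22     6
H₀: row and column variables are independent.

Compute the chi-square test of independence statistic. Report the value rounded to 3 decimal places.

test statistic = 26.009

Row totals [52, 54, 43], col totals [46, 58, 45], n=149
χ² = (21−16.05)²/16.05 + (7−20.24)²/20.24 + (24−15.70)²/15.70 + (10−16.67)²/16.67 + (29−21.02)²/21.02 + (15−16.31)²/16.31 + (15−13.28)²/13.28 + (22−16.74)²/16.74 + (6−12.99)²/12.99 = 26.0088
df = 4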